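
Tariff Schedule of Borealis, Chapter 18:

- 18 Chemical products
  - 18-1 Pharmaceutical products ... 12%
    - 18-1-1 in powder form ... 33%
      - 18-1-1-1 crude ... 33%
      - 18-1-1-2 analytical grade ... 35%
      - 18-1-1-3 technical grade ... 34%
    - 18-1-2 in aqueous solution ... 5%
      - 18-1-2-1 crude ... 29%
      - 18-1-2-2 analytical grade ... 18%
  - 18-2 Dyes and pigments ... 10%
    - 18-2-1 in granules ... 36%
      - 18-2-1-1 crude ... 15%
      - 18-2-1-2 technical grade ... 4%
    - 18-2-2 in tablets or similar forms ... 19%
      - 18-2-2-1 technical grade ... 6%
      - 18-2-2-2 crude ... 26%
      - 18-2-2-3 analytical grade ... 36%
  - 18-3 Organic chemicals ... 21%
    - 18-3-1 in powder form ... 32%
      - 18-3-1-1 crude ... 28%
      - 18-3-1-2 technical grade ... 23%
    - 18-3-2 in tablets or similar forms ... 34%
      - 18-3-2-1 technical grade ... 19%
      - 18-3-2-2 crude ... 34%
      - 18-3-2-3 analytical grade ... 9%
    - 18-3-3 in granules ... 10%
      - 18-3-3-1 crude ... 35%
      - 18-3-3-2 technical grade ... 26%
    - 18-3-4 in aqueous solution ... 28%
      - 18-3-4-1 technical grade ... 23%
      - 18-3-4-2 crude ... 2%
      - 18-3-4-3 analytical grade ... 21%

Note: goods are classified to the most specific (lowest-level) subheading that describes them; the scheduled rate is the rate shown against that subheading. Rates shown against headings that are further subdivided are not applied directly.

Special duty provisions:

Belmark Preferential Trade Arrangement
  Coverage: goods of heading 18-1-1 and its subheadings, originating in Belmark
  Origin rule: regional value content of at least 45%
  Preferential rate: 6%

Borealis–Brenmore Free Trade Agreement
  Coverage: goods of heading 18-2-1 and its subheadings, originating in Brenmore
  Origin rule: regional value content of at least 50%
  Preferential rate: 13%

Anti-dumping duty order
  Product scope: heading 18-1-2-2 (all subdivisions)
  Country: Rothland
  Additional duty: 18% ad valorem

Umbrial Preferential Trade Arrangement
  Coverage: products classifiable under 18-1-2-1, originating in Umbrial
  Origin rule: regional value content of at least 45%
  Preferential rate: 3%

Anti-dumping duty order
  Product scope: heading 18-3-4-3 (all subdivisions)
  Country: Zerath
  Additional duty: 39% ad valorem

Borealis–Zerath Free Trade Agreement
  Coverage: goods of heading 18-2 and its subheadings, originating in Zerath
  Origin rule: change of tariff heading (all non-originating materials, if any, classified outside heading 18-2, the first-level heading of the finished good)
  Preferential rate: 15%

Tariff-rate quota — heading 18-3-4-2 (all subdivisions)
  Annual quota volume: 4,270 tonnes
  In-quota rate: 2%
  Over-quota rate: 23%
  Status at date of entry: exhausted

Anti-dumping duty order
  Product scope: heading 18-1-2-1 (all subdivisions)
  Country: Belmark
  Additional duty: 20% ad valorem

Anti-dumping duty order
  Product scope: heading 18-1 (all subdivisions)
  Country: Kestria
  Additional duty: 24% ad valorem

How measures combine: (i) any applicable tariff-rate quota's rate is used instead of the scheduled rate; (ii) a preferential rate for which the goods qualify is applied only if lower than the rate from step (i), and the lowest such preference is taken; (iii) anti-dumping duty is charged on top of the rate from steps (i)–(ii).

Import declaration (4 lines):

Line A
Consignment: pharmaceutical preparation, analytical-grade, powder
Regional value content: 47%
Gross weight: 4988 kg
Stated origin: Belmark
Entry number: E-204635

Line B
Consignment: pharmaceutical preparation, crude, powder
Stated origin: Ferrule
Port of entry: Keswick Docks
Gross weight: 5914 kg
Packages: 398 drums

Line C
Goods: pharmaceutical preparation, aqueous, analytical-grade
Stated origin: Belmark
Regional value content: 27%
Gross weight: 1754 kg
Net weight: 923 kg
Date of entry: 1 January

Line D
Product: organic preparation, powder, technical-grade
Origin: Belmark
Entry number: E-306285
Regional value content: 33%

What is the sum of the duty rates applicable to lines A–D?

Line A: pharmaceutical → 18-1; powder → 18-1-1; analytical-grade → 18-1-1-2. Scheduled 35%. Belmark agreement on 18-1-1: RVC ≥ 45% → 6% available; preferential 6%. → 6%.
Line B: pharmaceutical → 18-1; powder → 18-1-1; crude → 18-1-1-1. Scheduled 33%. No special measure applies. → 33%.
Line C: pharmaceutical → 18-1; aqueous → 18-1-2; analytical-grade → 18-1-2-2. Scheduled 18%. Belmark agreement on 18-1-1: 18-1-2-2 not covered. → 18%.
Line D: organic → 18-3; powder → 18-3-1; technical-grade → 18-3-1-2. Scheduled 23%. Belmark agreement on 18-1-1: 18-3-1-2 not covered. → 23%.
Sum: 6% + 33% + 18% + 23% = 80%.

80%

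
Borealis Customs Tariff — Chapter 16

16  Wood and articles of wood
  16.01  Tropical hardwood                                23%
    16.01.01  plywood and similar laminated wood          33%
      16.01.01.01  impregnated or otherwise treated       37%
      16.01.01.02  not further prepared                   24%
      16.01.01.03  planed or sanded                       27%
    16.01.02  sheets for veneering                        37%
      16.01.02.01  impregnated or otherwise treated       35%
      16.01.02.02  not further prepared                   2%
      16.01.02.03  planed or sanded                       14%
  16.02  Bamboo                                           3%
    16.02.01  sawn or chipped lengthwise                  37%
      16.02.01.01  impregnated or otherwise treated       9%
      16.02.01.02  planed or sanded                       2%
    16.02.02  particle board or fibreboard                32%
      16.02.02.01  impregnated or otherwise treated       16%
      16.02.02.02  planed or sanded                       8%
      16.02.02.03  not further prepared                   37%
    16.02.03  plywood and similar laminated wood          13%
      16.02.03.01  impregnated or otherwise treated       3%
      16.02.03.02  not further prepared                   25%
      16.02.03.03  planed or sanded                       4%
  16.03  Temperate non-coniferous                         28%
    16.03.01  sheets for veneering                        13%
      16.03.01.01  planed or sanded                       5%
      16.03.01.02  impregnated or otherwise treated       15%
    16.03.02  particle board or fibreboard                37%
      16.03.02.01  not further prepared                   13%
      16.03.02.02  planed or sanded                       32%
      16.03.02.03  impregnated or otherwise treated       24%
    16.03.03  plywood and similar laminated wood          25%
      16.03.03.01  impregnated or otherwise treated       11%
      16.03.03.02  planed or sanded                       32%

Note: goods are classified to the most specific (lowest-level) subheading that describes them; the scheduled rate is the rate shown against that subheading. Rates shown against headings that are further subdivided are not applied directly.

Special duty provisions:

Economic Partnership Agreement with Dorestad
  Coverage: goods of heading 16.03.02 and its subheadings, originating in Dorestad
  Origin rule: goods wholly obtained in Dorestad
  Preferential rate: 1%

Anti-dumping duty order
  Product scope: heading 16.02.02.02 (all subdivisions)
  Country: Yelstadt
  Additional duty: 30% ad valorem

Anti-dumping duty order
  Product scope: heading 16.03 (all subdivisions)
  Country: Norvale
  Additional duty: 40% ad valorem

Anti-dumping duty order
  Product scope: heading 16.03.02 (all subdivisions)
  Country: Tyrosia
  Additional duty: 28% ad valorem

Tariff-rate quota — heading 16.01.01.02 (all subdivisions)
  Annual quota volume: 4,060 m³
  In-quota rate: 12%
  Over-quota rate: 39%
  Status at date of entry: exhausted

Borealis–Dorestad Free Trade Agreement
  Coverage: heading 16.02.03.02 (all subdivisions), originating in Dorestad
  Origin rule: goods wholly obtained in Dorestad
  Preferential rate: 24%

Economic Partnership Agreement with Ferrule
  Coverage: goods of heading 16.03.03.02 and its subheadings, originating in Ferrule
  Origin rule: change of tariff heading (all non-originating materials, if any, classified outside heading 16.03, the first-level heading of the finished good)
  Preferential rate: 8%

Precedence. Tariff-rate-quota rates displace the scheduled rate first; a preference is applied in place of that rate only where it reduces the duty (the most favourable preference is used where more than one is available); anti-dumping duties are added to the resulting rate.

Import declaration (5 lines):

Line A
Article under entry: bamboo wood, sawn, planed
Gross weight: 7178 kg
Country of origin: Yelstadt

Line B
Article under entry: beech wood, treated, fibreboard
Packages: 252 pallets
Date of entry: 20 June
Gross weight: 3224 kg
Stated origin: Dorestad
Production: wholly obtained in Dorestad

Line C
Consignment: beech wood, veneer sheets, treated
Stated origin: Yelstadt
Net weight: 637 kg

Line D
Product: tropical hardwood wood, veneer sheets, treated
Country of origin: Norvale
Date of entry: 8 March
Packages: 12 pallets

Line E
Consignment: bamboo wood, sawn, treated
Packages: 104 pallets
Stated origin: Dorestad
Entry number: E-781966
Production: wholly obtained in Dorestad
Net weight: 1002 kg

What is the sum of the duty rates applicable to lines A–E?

Line A: bamboo → 16.02; sawn → 16.02.01; planed → 16.02.01.02. Scheduled 2%. No special measure applies. → 2%.
Line B: beech → 16.03; fibreboard → 16.03.02; treated → 16.03.02.03. Scheduled 24%. Dorestad agreement on 16.03.02: wholly obtained → 1% available; Dorestad agreement on 16.02.03.02: 16.03.02.03 not covered; preferential 1%. → 1%.
Line C: beech → 16.03; veneer sheets → 16.03.01; treated → 16.03.01.02. Scheduled 15%. No special measure applies. → 15%.
Line D: tropical hardwood → 16.01; veneer sheets → 16.01.02; treated → 16.01.02.01. Scheduled 35%. No special measure applies. → 35%.
Line E: bamboo → 16.02; sawn → 16.02.01; treated → 16.02.01.01. Scheduled 9%. Dorestad agreement on 16.03.02: 16.02.01.01 not covered; Dorestad agreement on 16.02.03.02: 16.02.01.01 not covered. → 9%.
Sum: 2% + 1% + 15% + 35% + 9% = 62%.

62%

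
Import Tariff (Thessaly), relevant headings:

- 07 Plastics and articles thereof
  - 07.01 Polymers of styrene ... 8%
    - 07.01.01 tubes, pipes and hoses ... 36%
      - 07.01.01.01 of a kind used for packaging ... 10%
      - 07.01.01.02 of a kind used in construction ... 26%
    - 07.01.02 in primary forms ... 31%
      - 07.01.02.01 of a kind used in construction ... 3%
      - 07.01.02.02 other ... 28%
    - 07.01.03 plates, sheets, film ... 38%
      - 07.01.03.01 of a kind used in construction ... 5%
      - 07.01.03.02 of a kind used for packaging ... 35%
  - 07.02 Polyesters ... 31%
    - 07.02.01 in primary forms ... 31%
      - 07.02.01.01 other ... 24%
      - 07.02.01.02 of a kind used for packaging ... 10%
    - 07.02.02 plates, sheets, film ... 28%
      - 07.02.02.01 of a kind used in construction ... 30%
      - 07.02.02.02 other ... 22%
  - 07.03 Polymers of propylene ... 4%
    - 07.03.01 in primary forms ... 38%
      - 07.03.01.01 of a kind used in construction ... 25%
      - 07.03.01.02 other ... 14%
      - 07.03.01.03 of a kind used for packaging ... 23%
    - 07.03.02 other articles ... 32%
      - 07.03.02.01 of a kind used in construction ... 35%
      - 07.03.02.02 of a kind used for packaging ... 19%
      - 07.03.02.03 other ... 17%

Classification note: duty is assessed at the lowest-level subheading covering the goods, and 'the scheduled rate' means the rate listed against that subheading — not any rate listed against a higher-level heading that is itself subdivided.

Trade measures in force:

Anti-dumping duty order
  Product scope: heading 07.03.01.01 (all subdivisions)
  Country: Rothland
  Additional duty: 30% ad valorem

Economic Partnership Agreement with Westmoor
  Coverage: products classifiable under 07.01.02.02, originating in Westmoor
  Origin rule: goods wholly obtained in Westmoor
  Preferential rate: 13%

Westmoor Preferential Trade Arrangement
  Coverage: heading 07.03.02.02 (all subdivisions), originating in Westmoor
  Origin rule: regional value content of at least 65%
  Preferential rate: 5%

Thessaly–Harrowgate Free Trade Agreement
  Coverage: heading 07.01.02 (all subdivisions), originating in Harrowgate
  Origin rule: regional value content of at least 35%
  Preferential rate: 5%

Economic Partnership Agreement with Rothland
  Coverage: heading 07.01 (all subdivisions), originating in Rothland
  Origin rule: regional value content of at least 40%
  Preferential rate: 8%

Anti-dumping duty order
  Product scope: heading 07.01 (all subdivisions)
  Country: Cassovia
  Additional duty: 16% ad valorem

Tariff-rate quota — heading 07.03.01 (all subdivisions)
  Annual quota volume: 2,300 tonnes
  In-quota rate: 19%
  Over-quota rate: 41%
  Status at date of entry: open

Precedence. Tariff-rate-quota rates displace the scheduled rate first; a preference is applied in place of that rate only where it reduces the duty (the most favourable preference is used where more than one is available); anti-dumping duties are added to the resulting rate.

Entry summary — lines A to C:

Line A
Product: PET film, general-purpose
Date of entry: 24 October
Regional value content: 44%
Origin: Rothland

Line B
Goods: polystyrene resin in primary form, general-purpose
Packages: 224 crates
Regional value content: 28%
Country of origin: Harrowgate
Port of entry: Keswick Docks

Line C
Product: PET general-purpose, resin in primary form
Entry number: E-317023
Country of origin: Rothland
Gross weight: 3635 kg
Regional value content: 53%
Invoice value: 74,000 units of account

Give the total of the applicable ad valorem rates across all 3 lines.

Line A: PET → 07.02; film → 07.02.02; general-purpose → 07.02.02.02. Scheduled 22%. Rothland agreement on 07.01: 07.02.02.02 not covered. → 22%.
Line B: polystyrene → 07.01; resin in primary form → 07.01.02; general-purpose → 07.01.02.02. Scheduled 28%. Harrowgate agreement on 07.01.02: RVC < 35%. → 28%.
Line C: PET → 07.02; resin in primary form → 07.02.01; general-purpose → 07.02.01.01. Scheduled 24%. Rothland agreement on 07.01: 07.02.01.01 not covered. → 24%.
Sum: 22% + 28% + 24% = 74%.

74%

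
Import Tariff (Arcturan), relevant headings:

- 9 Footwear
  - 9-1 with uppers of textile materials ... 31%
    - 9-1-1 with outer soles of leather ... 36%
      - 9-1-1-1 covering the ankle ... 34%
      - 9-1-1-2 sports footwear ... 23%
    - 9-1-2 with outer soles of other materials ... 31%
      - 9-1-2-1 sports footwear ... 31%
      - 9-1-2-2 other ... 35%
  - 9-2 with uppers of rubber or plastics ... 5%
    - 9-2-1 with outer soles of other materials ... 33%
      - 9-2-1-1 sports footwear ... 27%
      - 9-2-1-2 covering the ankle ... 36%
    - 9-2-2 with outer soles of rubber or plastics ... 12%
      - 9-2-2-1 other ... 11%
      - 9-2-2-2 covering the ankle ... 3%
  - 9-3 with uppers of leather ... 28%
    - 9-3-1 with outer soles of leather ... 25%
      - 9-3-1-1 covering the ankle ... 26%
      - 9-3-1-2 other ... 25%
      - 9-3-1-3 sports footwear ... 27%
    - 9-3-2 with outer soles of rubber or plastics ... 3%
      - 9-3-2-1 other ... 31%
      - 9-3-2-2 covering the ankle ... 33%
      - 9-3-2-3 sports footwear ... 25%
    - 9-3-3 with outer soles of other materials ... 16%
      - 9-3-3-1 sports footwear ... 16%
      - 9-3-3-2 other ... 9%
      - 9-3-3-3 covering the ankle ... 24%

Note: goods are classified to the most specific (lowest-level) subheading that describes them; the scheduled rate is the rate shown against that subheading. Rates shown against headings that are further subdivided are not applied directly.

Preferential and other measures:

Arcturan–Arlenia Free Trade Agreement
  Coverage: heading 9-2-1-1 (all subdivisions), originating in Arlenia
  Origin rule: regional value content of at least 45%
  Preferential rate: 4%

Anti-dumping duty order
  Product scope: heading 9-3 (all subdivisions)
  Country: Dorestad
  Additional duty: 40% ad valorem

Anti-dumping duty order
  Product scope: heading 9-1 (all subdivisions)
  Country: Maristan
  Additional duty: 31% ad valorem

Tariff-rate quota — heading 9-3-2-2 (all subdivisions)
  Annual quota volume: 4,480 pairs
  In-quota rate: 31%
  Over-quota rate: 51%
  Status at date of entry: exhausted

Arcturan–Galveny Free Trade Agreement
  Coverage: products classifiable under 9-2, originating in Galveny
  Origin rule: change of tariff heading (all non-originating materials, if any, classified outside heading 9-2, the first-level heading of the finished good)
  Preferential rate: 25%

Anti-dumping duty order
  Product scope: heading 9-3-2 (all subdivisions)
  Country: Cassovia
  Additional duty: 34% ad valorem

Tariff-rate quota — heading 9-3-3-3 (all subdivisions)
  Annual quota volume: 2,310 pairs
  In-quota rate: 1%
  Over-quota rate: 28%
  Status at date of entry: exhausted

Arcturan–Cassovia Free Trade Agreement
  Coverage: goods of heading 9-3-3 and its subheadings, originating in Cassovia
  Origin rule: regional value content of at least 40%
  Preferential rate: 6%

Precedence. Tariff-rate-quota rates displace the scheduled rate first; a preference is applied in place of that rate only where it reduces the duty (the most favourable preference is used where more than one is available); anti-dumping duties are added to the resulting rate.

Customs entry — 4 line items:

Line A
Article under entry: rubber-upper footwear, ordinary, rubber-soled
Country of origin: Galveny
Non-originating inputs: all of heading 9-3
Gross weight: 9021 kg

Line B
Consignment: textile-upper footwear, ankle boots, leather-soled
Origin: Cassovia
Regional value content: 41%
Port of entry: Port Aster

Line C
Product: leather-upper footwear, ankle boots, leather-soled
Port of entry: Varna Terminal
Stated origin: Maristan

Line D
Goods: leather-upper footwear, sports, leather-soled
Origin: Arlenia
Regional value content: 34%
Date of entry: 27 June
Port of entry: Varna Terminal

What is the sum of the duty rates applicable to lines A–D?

98%

Line A: rubber-upper → 9-2; rubber-soled → 9-2-2; ordinary → 9-2-2-1. Scheduled 11%. Galveny agreement on 9-2: CTH met → 25% available; preference 25% not lower than 11% → no reduction. → 11%.
Line B: textile-upper → 9-1; leather-soled → 9-1-1; ankle boots → 9-1-1-1. Scheduled 34%. Cassovia agreement on 9-3-3: 9-1-1-1 not covered. → 34%.
Line C: leather-upper → 9-3; leather-soled → 9-3-1; ankle boots → 9-3-1-1. Scheduled 26%. No special measure applies. → 26%.
Line D: leather-upper → 9-3; leather-soled → 9-3-1; sports → 9-3-1-3. Scheduled 27%. Arlenia agreement on 9-2-1-1: 9-3-1-3 not covered. → 27%.
Sum: 11% + 34% + 26% + 27% = 98%.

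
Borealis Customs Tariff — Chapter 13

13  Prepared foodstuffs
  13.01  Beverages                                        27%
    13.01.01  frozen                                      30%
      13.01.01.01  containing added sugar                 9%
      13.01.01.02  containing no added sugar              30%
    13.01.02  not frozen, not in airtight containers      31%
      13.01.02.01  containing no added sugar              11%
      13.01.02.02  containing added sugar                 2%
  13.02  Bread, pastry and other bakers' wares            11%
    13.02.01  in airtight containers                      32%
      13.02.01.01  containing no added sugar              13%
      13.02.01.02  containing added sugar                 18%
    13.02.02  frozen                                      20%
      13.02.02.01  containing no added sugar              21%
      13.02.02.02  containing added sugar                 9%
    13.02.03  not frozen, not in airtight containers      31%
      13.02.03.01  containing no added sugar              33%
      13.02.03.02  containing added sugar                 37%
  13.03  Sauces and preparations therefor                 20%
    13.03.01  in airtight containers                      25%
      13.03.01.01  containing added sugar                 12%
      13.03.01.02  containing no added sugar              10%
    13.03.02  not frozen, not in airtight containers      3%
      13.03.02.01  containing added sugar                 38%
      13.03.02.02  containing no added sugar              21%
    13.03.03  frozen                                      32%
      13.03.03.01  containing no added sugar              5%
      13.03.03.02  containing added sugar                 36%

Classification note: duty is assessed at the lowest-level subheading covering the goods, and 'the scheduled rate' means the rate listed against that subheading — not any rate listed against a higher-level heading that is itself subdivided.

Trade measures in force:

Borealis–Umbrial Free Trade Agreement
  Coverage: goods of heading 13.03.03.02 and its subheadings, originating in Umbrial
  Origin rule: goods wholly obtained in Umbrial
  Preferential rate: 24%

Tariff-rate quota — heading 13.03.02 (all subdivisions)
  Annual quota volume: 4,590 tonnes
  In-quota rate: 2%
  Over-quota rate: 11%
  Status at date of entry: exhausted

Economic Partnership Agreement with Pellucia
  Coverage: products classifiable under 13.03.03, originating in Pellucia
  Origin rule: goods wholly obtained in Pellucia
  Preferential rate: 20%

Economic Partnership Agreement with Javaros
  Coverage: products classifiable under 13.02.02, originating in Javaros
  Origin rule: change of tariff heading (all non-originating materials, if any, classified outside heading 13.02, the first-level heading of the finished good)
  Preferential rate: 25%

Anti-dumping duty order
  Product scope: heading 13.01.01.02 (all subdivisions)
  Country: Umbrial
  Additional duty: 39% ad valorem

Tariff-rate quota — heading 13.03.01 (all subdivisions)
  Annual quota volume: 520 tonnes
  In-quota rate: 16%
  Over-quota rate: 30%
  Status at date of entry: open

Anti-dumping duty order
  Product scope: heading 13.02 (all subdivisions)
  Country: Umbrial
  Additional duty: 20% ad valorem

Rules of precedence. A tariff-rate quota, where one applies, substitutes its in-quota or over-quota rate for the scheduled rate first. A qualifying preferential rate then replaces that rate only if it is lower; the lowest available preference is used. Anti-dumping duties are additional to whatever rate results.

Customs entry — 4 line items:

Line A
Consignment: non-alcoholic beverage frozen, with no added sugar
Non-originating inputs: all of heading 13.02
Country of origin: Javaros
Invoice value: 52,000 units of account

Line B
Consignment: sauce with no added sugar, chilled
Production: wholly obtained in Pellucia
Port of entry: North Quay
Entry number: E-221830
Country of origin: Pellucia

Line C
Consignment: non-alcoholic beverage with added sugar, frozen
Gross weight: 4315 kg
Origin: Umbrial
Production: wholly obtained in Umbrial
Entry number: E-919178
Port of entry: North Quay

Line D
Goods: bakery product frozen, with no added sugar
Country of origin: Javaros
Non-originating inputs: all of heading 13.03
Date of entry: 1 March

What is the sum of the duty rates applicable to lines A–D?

Line A: non-alcoholic beverage → 13.01; frozen → 13.01.01; with no added sugar → 13.01.01.02. Scheduled 30%. Javaros agreement on 13.02.02: 13.01.01.02 not covered. → 30%.
Line B: sauce → 13.03; chilled → 13.03.02; with no added sugar → 13.03.02.02. Scheduled 21%. quota on 13.03.02 exhausted → over-quota 11%; Pellucia agreement on 13.03.03: 13.03.02.02 not covered. → 11%.
Line C: non-alcoholic beverage → 13.01; frozen → 13.01.01; with added sugar → 13.01.01.01. Scheduled 9%. Umbrial agreement on 13.03.03.02: 13.01.01.01 not covered. → 9%.
Line D: bakery product → 13.02; frozen → 13.02.02; with no added sugar → 13.02.02.01. Scheduled 21%. Javaros agreement on 13.02.02: CTH met → 25% available; preference 25% not lower than 21% → no reduction. → 21%.
Sum: 30% + 11% + 9% + 21% = 71%.

71%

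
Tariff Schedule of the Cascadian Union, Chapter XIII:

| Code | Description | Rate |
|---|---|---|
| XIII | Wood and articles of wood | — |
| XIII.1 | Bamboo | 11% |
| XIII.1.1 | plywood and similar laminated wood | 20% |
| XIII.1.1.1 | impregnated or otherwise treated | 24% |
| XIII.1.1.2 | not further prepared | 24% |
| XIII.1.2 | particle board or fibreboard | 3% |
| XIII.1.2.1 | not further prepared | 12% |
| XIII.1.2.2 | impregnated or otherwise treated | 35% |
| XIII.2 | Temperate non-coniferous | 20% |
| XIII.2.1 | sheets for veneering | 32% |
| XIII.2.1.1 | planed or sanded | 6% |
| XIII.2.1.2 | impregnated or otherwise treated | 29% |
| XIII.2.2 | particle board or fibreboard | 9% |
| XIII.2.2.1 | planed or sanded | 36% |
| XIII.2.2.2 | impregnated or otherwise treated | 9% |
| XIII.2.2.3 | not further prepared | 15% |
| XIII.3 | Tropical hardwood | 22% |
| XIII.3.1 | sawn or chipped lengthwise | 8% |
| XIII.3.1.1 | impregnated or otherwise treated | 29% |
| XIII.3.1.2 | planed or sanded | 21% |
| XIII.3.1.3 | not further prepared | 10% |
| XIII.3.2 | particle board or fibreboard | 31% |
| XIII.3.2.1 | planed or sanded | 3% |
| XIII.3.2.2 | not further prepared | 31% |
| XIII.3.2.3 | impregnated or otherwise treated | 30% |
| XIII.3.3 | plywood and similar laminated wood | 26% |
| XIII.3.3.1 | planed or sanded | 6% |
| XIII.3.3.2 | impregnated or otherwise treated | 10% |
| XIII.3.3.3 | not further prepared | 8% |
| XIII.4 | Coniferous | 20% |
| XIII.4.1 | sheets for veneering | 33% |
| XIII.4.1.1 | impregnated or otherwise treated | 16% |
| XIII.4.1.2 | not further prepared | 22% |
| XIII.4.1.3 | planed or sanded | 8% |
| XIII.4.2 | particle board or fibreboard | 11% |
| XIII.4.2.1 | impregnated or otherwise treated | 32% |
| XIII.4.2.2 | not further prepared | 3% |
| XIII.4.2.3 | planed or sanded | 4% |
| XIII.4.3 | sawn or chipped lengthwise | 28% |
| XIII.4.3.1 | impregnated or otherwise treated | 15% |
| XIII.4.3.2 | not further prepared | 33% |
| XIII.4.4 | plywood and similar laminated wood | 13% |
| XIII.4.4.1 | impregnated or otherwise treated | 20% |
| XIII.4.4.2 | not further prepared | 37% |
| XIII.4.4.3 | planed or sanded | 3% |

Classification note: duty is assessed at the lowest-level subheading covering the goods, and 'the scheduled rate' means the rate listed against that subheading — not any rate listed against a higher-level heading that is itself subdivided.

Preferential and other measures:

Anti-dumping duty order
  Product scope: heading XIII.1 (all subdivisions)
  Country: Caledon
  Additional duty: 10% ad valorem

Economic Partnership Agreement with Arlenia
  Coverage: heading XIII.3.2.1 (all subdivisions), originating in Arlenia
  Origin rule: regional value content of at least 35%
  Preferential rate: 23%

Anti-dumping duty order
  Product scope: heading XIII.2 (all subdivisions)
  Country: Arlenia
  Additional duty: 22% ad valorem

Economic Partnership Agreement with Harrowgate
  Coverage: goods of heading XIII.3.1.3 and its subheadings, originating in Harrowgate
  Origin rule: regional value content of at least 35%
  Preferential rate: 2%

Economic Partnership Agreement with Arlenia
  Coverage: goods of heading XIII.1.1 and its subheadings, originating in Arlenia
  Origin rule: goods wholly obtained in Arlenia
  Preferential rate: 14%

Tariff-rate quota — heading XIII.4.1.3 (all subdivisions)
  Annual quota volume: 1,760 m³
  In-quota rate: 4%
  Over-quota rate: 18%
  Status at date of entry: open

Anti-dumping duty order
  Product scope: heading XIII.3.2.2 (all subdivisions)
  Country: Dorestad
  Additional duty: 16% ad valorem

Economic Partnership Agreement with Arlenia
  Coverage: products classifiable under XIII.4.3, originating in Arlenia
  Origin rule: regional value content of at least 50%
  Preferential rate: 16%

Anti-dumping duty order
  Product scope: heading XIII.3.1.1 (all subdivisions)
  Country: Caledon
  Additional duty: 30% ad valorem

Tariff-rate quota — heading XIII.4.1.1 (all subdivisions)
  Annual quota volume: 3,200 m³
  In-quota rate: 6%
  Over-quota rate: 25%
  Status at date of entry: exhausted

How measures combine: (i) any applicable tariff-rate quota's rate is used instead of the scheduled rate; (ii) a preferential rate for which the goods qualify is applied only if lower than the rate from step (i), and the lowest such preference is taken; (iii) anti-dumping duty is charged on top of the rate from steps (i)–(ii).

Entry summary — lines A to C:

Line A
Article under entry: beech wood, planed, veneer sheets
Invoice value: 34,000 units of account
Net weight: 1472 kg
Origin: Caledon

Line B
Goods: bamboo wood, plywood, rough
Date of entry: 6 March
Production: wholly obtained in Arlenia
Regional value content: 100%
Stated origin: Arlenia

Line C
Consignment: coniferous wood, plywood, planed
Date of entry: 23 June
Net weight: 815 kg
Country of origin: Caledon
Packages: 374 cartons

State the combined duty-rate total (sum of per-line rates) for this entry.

23%

Line A: beech → XIII.2; veneer sheets → XIII.2.1; planed → XIII.2.1.1. Scheduled 6%. No special measure applies. → 6%.
Line B: bamboo → XIII.1; plywood → XIII.1.1; rough → XIII.1.1.2. Scheduled 24%. Arlenia agreement on XIII.3.2.1: XIII.1.1.2 not covered; Arlenia agreement on XIII.1.1: wholly obtained → 14% available; Arlenia agreement on XIII.4.3: XIII.1.1.2 not covered; preferential 14%. → 14%.
Line C: coniferous → XIII.4; plywood → XIII.4.4; planed → XIII.4.4.3. Scheduled 3%. No special measure applies. → 3%.
Sum: 6% + 14% + 3% = 23%.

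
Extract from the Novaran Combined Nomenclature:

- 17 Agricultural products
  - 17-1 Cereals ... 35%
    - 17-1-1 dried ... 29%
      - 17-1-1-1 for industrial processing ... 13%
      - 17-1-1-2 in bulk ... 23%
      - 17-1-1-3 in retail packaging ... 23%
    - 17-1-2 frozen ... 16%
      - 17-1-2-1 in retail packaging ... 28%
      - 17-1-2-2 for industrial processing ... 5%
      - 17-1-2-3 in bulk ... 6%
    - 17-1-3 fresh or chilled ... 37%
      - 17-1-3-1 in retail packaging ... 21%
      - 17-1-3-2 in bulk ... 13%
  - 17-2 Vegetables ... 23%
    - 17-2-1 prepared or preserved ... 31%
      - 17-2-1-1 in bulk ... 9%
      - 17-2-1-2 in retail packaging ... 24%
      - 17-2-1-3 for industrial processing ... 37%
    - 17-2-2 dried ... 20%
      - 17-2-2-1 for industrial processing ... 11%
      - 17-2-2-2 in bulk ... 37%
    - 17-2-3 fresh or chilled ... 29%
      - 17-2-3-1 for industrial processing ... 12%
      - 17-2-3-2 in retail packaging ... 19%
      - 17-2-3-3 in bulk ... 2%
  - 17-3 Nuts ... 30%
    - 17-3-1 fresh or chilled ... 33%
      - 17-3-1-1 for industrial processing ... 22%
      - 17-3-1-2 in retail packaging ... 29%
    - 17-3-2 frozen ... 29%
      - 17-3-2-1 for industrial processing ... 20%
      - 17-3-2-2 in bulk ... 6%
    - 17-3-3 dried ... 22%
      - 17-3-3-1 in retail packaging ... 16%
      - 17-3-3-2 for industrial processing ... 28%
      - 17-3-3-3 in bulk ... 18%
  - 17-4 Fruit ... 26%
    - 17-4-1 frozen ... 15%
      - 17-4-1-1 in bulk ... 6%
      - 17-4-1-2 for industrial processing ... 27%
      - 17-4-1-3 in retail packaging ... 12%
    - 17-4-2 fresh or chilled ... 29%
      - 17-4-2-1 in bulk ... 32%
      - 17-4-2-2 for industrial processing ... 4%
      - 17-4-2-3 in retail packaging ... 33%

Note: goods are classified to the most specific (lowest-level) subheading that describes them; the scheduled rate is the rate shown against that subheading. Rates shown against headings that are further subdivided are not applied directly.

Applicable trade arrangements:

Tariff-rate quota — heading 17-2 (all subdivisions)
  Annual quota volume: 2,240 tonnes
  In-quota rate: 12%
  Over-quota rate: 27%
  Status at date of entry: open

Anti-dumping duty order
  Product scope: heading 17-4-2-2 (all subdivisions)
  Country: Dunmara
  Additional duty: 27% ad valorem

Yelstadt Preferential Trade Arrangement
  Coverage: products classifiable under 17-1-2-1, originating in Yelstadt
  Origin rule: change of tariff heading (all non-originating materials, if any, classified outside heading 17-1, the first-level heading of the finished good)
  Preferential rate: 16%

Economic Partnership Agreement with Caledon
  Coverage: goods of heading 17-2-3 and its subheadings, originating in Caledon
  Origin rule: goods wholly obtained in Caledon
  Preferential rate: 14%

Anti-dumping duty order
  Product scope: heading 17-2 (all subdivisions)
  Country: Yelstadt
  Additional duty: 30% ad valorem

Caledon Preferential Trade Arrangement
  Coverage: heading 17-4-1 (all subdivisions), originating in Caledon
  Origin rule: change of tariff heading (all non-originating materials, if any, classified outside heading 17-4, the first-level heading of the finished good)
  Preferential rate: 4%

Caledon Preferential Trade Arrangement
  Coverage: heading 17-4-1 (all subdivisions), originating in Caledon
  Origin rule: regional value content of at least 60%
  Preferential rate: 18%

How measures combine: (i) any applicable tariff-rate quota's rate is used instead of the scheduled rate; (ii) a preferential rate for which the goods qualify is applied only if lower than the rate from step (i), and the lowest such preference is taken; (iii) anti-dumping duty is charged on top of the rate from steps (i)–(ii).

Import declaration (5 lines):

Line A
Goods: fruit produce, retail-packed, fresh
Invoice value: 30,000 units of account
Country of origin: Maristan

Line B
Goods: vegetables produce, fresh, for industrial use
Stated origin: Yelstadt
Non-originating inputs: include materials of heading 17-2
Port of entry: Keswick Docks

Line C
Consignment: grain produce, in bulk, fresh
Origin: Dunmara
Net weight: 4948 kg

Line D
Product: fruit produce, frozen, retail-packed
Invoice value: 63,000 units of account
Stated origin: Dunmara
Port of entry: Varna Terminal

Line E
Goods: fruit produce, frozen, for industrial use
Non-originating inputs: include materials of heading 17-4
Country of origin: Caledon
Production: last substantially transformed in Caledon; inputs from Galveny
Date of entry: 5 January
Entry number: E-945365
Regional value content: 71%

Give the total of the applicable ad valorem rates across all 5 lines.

118%

Line A: fruit → 17-4; fresh → 17-4-2; retail-packed → 17-4-2-3. Scheduled 33%. No special measure applies. → 33%.
Line B: vegetables → 17-2; fresh → 17-2-3; for industrial use → 17-2-3-1. Scheduled 12%. quota on 17-2 open → in-quota 12%; Yelstadt agreement on 17-1-2-1: 17-2-3-1 not covered; anti-dumping (Yelstadt, 17-2): +30%; total 12% + 30% = 42%. → 42%.
Line C: grain → 17-1; fresh → 17-1-3; in bulk → 17-1-3-2. Scheduled 13%. No special measure applies. → 13%.
Line D: fruit → 17-4; frozen → 17-4-1; retail-packed → 17-4-1-3. Scheduled 12%. No special measure applies. → 12%.
Line E: fruit → 17-4; frozen → 17-4-1; for industrial use → 17-4-1-2. Scheduled 27%. Caledon agreement on 17-2-3: 17-4-1-2 not covered; Caledon agreement on 17-4-1: CTH not met; Caledon agreement on 17-4-1: RVC ≥ 60% → 18% available; preferential 18%. → 18%.
Sum: 33% + 42% + 13% + 12% + 18% = 118%.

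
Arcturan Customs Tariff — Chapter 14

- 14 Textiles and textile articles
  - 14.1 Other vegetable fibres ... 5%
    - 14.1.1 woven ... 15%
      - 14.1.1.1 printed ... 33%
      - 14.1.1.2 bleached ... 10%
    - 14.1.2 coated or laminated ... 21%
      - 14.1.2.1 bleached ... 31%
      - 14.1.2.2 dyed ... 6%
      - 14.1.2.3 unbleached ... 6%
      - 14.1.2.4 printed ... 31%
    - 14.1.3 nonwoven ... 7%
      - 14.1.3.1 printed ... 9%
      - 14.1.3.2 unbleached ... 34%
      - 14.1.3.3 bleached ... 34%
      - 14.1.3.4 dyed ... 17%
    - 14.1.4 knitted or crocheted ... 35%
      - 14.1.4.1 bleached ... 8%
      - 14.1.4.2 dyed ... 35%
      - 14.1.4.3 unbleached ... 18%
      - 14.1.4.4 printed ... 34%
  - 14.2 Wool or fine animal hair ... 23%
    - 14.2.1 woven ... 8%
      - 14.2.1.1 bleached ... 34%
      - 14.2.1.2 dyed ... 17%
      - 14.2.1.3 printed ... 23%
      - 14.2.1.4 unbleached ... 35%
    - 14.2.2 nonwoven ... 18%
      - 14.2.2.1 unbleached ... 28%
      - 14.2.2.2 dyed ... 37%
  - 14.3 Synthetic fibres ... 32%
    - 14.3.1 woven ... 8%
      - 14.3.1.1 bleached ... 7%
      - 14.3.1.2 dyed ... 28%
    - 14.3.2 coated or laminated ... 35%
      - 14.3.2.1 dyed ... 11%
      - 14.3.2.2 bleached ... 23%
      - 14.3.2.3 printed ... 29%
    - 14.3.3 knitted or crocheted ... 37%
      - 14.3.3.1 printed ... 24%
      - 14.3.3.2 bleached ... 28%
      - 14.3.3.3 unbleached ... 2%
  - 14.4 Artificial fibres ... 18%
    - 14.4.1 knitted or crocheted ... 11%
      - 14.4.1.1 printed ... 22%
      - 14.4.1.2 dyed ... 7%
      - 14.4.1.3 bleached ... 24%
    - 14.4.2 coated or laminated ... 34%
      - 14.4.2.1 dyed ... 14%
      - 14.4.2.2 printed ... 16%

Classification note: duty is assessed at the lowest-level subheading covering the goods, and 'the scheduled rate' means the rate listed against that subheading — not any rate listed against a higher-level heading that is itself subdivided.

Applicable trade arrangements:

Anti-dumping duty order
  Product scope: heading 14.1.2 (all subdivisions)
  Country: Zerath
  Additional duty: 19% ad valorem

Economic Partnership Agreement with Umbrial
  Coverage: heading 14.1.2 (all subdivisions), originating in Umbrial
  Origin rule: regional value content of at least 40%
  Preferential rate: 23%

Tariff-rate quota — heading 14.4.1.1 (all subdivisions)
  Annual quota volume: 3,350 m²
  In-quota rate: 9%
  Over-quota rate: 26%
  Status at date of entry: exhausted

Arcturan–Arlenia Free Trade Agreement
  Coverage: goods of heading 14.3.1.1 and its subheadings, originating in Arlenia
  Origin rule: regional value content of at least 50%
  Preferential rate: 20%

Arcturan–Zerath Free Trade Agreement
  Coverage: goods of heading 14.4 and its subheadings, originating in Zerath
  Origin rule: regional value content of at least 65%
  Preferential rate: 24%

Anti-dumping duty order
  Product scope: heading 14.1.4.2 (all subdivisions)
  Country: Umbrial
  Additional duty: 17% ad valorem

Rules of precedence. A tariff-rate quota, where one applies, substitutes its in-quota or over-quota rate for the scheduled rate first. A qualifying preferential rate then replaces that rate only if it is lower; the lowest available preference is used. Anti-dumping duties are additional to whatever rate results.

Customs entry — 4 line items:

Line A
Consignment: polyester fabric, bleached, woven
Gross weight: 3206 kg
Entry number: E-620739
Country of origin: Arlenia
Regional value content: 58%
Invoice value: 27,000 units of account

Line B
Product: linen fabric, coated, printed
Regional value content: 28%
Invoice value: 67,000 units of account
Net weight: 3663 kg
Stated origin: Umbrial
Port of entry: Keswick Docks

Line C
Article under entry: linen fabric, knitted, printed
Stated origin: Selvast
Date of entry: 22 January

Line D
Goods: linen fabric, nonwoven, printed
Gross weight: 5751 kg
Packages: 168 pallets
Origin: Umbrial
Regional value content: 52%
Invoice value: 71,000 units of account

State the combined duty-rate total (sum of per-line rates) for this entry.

Line A: polyester → 14.3; woven → 14.3.1; bleached → 14.3.1.1. Scheduled 7%. Arlenia agreement on 14.3.1.1: RVC ≥ 50% → 20% available; preference 20% not lower than 7% → no reduction. → 7%.
Line B: linen → 14.1; coated → 14.1.2; printed → 14.1.2.4. Scheduled 31%. Umbrial agreement on 14.1.2: RVC < 40%. → 31%.
Line C: linen → 14.1; knitted → 14.1.4; printed → 14.1.4.4. Scheduled 34%. No special measure applies. → 34%.
Line D: linen → 14.1; nonwoven → 14.1.3; printed → 14.1.3.1. Scheduled 9%. Umbrial agreement on 14.1.2: 14.1.3.1 not covered. → 9%.
Sum: 7% + 31% + 34% + 9% = 81%.

81%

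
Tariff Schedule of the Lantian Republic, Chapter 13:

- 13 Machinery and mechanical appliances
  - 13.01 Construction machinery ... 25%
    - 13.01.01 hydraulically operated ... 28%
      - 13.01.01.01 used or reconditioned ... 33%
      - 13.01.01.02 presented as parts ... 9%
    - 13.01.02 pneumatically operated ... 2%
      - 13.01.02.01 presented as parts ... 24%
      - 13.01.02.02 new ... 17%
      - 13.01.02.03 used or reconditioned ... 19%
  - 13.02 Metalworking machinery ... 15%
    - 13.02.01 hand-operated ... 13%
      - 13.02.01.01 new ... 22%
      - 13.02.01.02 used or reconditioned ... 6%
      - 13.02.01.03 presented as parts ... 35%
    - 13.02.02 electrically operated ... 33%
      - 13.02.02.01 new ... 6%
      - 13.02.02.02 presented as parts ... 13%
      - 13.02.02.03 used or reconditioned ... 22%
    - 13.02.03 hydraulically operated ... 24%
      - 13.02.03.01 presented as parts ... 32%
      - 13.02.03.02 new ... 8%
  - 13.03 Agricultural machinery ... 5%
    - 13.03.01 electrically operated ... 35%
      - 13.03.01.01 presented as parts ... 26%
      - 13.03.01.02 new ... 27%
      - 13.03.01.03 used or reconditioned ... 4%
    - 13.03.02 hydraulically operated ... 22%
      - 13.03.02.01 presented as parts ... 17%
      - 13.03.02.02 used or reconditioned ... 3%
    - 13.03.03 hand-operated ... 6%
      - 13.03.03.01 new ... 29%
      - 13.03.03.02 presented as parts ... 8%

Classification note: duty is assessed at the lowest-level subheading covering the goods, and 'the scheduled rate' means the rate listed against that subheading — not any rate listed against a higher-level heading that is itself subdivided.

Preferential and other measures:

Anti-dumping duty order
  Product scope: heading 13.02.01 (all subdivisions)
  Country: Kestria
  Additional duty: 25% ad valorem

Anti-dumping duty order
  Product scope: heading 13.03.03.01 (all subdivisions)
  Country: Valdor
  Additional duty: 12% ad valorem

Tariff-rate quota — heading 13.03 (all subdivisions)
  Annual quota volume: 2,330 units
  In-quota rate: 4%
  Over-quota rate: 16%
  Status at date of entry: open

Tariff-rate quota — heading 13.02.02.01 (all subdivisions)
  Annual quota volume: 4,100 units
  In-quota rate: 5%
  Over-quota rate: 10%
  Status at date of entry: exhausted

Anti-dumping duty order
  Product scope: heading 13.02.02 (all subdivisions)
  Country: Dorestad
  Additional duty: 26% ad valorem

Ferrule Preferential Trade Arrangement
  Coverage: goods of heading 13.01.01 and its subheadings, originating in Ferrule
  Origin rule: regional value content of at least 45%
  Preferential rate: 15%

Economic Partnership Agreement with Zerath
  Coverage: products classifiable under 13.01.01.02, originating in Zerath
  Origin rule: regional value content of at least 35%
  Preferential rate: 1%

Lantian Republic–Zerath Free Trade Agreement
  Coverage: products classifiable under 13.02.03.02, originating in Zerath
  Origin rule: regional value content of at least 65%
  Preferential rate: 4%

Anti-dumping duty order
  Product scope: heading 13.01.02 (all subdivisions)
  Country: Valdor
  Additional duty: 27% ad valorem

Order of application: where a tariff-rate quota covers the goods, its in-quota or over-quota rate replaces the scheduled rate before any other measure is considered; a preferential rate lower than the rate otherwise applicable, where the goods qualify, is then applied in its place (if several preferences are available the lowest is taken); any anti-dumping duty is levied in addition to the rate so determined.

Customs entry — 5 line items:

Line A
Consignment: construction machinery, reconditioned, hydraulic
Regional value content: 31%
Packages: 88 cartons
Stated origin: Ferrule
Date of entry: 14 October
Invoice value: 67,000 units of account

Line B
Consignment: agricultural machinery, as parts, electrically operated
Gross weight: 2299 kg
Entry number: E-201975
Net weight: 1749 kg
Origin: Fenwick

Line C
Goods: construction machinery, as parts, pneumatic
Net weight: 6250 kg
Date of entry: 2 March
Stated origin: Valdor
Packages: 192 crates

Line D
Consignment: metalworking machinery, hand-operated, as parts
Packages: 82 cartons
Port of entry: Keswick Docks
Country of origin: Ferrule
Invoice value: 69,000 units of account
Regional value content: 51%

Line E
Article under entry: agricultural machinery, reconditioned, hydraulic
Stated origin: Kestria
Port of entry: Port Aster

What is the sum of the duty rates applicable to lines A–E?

Line A: construction → 13.01; hydraulic → 13.01.01; reconditioned → 13.01.01.01. Scheduled 33%. Ferrule agreement on 13.01.01: RVC < 45%. → 33%.
Line B: agricultural → 13.03; electrically operated → 13.03.01; as parts → 13.03.01.01. Scheduled 26%. quota on 13.03 open → in-quota 4%. → 4%.
Line C: construction → 13.01; pneumatic → 13.01.02; as parts → 13.01.02.01. Scheduled 24%. anti-dumping (Valdor, 13.01.02): +27%; total 24% + 27% = 51%. → 51%.
Line D: metalworking → 13.02; hand-operated → 13.02.01; as parts → 13.02.01.03. Scheduled 35%. Ferrule agreement on 13.01.01: 13.02.01.03 not covered. → 35%.
Line E: agricultural → 13.03; hydraulic → 13.03.02; reconditioned → 13.03.02.02. Scheduled 3%. quota on 13.03 open → in-quota 4%. → 4%.
Sum: 33% + 4% + 51% + 35% + 4% = 127%.

127%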